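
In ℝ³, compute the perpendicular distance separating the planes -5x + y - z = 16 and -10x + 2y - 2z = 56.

Divide the second equation by 2 to match normals: -5x + y - z = 28.
Both planes have normal n = (-5, 1, -1), |n| = 3√3. Any point on the first plane is at distance |28 − 16|/|n| = 12/(3√3) = 4√3/3 from the second.

4√3/3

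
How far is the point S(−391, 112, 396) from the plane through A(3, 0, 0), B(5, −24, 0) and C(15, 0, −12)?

AB = (2, −24, 0) and AC = (12, 0, −12), so a normal is n = AB × AC = (288, 24, 288).
Then n·(−391, 112, 396) − 864 = 3264.
|n| = √(82944 + 576 + 82944) = 408, so the distance is |3264|/408 = 8.

8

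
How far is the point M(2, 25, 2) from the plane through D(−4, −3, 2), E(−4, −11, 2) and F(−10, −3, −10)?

12√5/5

DE = (0, −8, 0) and DF = (−6, 0, −12), so a normal is n = DE × DF = (96, 0, −48).
Then n·(2, 25, 2) − (−480) = 576.
|n| = √(9216 + 0 + 2304) = 48√5, so the distance is |576|/(48√5) = 12√5/5.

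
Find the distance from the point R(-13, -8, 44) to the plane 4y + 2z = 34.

Normal vector n = (0, 4, 2), and n·(-13, -8, 44) - 34 = 22.
|n| = √(0 + 16 + 4) = 2√5, so the distance is |22|/(2√5) = 11/√5.

11/√5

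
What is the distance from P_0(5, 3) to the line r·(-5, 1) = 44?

66/√26

d = |(-5)·5 + 1·3 − 44| / √(25 + 1) = |-66|/√26 = 66/√26.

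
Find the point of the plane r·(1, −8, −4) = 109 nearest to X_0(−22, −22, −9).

(-23, -14, -5)

n = (1, −8, −4), |n|² = 81, and n·X_0 − 109 = 81.
t = 81/81 = 1, so the foot is X_0 − t·n = (−22, −22, −9) − 1·(1, −8, −4) = (−23, −14, −5).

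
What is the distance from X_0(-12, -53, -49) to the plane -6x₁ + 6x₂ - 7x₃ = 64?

n = (-6, 6, -7); n·P − 64 = 33; |n| = 11; distance = 33/11 = 3.

3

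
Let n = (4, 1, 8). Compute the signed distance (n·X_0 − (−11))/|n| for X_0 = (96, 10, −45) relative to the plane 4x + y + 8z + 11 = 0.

5

n·X_0 − (-11) = 45.
|n| = 9, so the signed distance is 45/9 = 5.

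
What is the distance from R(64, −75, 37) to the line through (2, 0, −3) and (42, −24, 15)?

√1069

A direction vector is d = (40, −24, 18).
AP = (62, −75, 40); AP·d = 5000, |AP|² = 11069, |d|² = 2500.
distance² = |AP|² − (AP·d)²/|d|² = 11069 − 25000000/2500 = 1069, so the distance is √1069.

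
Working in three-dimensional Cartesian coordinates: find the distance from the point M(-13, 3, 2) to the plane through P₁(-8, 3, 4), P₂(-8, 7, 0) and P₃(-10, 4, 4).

P₁P₂ = (0, 4, -4) and P₁P₃ = (-2, 1, 0), so a normal is n = P₁P₂ × P₁P₃ = (4, 8, 8).
Then n·(-13, 3, 2) - 24 = -36.
|n| = √(16 + 64 + 64) = 12, so the distance is |-36|/12 = 3.

3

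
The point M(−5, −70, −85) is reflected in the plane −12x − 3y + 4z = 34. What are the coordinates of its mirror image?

n = (−12, −3, 4), |n|² = 169, n·M − 34 = -104, so t = -104/169 = -8/13.
Foot F = M − (-8/13)·n = (−161/13, −934/13, −1073/13); the reflection is 2F − M = (−257/13, −958/13, −1041/13).

(-257/13, -958/13, -1041/13)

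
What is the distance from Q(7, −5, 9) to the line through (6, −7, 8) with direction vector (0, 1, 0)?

√2

Direction vector d = (0, 1, 0).
AP = (1, 2, 1), and AP × d = (−1, 0, 1).
|AP × d|² = 2 and |d|² = 1, so the distance is √2.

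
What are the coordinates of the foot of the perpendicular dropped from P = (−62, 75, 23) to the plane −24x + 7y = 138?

The perpendicular from P has direction n = (−24, 7, 0): r = (−62, 75, 23) + λ(−24, 7, 0).
Substitute into the plane: n·(P + λn) = 138 gives 2013 + 625λ = 138, so λ = -3.
Foot = (−62, 75, 23) + (-3)·(−24, 7, 0) = (10, 54, 23).

(10, 54, 23)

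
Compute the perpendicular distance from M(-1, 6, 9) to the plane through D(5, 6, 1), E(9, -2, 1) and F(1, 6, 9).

4/√6

DE = (4, -8, 0) and DF = (-4, 0, 8), so a normal is n = DE × DF = (-64, -32, -32).
Then n·(-1, 6, 9) - (-544) = 128.
|n| = √(4096 + 1024 + 1024) = 32√6, so the distance is |128|/(32√6) = 4/√6.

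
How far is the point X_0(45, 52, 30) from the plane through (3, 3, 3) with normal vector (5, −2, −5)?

The plane has equation n·(r − (3, 3, 3)) = 0, i.e. n·r = -6.
Then n·(45, 52, 30) − (−6) = −23.
|n| = √(25 + 4 + 25) = 3√6, so the distance is |-23|/(3√6) = 23/(3√6).

23/(3√6)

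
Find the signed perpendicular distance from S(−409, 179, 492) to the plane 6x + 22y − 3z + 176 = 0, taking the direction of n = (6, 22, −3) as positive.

n·S − (-176) = 184.
|n| = 23, so the signed distance is 184/23 = 8.

8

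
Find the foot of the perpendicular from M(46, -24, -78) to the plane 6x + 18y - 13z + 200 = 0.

(34, -60, -52)

n = (6, 18, -13), |n|² = 529, and n·M − (-200) = 1058.
t = 1058/529 = 2, so the foot is M − t·n = (46, -24, -78) − 2·(6, 18, -13) = (34, -60, -52).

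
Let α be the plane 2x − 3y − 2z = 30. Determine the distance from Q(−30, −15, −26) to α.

d = |2·(-30) + (-3)·(-15) + (-2)·(-26) − 30| / √(4 + 9 + 4) = |7| / √17 = 7√17/17.

7√17/17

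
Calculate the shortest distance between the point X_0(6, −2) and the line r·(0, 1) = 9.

11

d = |0·6 + 1·(-2) − 9| / √(0 + 1) = |-11|/1 = 11.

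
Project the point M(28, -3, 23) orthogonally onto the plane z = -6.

n = (0, 0, 1), |n|² = 1, and n·M − (-6) = 29.
t = 29/1 = 29, so the foot is M − t·n = (28, -3, 23) − 29·(0, 0, 1) = (28, -3, -6).

(28, -3, -6)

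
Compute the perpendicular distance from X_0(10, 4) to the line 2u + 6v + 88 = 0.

33√10/5

The normal to the line is n = (2, 6) with |n| = 2√10.
|n·X_0 − (-88)| = |44 − (-88)| = 132, so the distance is 132/(2√10) = 66/√10.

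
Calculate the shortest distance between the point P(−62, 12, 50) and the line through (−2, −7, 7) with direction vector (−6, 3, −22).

Direction vector d = (−6, 3, −22).
AP = (−60, 19, 43), and AP × d = (−547, −1578, −66).
|AP × d|² = 2793649 and |d|² = 529, so the distance is √(2793649/529) = √5281.

√5281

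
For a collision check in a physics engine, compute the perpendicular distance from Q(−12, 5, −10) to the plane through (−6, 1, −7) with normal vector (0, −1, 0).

The plane has equation n·(r − (−6, 1, −7)) = 0, i.e. n·r = -1.
d = |(-1)·5 − (-1)| / √(0 + 1 + 0) = |-4| / 1 = 4.

4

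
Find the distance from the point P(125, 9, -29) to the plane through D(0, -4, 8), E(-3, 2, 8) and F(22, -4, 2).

DE = (-3, 6, 0) and DF = (22, 0, -6), so a normal is n = DE × DF = (-36, -18, -132).
n = (-36, -18, -132); n·P − (-984) = 150; |n| = 138; distance = 150/138 = 25/23.

25/23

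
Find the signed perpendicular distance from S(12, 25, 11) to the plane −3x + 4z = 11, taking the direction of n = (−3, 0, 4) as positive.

-3/5

n·S − 11 = -3.
|n| = 5, so the signed distance is -3/5.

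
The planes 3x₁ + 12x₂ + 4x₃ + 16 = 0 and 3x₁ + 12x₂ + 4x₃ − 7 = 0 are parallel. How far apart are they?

23/13

Both planes have normal n = (3, 12, 4), |n| = 13. Any point on the first plane is at distance |7 − (-16)|/|n| = 23/13 from the second.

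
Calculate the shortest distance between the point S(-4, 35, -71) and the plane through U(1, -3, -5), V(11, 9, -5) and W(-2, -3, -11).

UV = (10, 12, 0) and UW = (-3, 0, -6), so a normal is n = UV × UW = (-72, 60, 36).
n = (-72, 60, 36); n·P − (-432) = 264; |n| = 12√70; distance = 264/(12√70) = 11√70/35.

22/√70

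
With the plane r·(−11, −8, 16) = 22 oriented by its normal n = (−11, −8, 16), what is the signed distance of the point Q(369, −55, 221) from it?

n·Q − 22 = -105.
|n| = 21, so the signed distance is -105/21 = -5.

-5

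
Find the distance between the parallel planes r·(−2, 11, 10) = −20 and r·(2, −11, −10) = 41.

7/5

Divide the second equation by -1 to match normals: −2x + 11y + 10z = -41.
Both planes have normal n = (−2, 11, 10), |n| = 15. Any point on the first plane is at distance |(-41) − (-20)|/|n| = 21/15 = 7/5 from the second.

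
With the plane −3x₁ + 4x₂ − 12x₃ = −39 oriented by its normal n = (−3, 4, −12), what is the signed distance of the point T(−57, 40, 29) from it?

22/13

n·T − (-39) = 22.
|n| = 13, so the signed distance is 22/13.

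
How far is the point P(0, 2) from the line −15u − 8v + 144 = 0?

128/17

d = |(-15)·0 + (-8)·2 − (-144)| / √(225 + 64) = |128|/17 = 128/17.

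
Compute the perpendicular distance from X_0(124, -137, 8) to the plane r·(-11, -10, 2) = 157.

9

d = |(-11)·124 + (-10)·(-137) + 2·8 − 157| / √(121 + 100 + 4) = |-135| / 15 = 9.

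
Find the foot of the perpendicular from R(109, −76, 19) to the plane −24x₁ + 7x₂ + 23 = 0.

The perpendicular from R has direction n = (−24, 7, 0): r = (109, −76, 19) + t(−24, 7, 0).
Substitute into the plane: n·(R + tn) = -23 gives -3148 + 625t = -23, so t = 5.
Foot = (109, −76, 19) + 5·(−24, 7, 0) = (−11, −41, 19).

(-11, -41, 19)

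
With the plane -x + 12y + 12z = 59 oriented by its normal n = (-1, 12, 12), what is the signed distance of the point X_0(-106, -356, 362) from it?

7

n·X_0 − 59 = 119.
|n| = 17, so the signed distance is 119/17 = 7.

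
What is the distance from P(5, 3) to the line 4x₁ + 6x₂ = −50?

44/√13

The normal to the line is n = (4, 6) with |n| = 2√13.
|n·P − (-50)| = |38 − (-50)| = 88, so the distance is 88/(2√13) = 44/√13.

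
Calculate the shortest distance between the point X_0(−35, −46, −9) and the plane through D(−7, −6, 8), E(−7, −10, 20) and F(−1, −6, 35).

DE = (0, −4, 12) and DF = (6, 0, 27), so a normal is n = DE × DF = (−108, 72, 24).
n = (−108, 72, 24); n·P − 516 = -264; |n| = 132; distance = 264/132 = 2.

2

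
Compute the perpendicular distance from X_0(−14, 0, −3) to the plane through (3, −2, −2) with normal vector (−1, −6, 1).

4/√38

The plane has equation n·(r − (3, −2, −2)) = 0, i.e. n·r = 7.
n = (−1, −6, 1); n·P − 7 = 4; |n| = √38; distance = 4/√38.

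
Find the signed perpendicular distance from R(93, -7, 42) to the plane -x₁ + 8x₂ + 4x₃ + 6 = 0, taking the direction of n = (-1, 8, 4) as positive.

n·R − (-6) = 25.
|n| = 9, so the signed distance is 25/9.

25/9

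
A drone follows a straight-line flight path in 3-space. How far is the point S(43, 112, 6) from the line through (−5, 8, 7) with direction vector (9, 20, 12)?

√3121

Direction vector d = (9, 20, 12).
AP = (48, 104, −1); AP·d = 2500, |AP|² = 13121, |d|² = 625.
distance² = |AP|² − (AP·d)²/|d|² = 13121 − 6250000/625 = 3121, so the distance is √3121.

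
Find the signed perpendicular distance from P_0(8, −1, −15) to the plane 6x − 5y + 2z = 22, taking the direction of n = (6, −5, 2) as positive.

1/√65

n·P_0 − 22 = 1.
|n| = √65, so the signed distance is 1/√65.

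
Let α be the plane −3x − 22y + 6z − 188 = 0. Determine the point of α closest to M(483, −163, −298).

The perpendicular from M has direction n = (−3, −22, 6): r = (483, −163, −298) + λ(−3, −22, 6).
Substitute into the plane: n·(M + λn) = 188 gives 349 + 529λ = 188, so λ = -7/23.
Foot = (483, −163, −298) + (-7/23)·(−3, −22, 6) = (11130/23, −3595/23, −6896/23).

(11130/23, -3595/23, -6896/23)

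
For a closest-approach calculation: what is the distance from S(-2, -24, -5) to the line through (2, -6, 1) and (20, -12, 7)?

A direction vector is d = (18, -6, 6).
AP = (-4, -18, -6); AP·d = 0, |AP|² = 376, |d|² = 396.
distance² = |AP|² − (AP·d)²/|d|² = 376 − 0/396 = 376, so the distance is 2√94.

2√94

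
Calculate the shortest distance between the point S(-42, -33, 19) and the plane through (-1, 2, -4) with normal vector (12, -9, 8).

7/17

The plane has equation n·(r − (-1, 2, -4)) = 0, i.e. n·r = -62.
d = |12·(-42) + (-9)·(-33) + 8·19 − (-62)| / √(144 + 81 + 64) = |7| / 17 = 7/17.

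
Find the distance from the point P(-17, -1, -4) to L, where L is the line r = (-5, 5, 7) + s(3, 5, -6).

Direction vector d = (3, 5, -6).
AP = (-12, -6, -11); AP·d = 0, |AP|² = 301, |d|² = 70.
distance² = |AP|² − (AP·d)²/|d|² = 301 − 0/70 = 301, so the distance is √301.

√301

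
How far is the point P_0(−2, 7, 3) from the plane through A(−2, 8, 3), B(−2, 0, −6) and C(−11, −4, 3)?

9/17

AB = (0, −8, −9) and AC = (−9, −12, 0), so a normal is n = AB × AC = (−108, 81, −72).
Then n·(−2, 7, 3) − 648 = −81.
|n| = √(11664 + 6561 + 5184) = 153, so the distance is |-81|/153 = 9/17.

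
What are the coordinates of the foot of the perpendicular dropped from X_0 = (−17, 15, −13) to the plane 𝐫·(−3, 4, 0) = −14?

(-2, -5, -13)

n = (−3, 4, 0), |n|² = 25, and n·X_0 − (-14) = 125.
t = 125/25 = 5, so the foot is X_0 − t·n = (−17, 15, −13) − 5·(−3, 4, 0) = (−2, −5, −13).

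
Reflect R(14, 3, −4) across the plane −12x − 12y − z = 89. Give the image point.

(-10, -21, -6)

n = (−12, −12, −1), |n|² = 289, n·R − 89 = -289, so t = -289/289 = -1.
Foot F = R − (-1)·n = (2, −9, −5); the reflection is 2F − R = (−10, −21, −6).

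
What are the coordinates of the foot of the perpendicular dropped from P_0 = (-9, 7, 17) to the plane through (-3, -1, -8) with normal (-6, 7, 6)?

n = (-6, 7, 6), |n|² = 121, and n·P_0 − (-37) = 242.
t = 242/121 = 2, so the foot is P_0 − t·n = (-9, 7, 17) − 2·(-6, 7, 6) = (3, -7, 5).

(3, -7, 5)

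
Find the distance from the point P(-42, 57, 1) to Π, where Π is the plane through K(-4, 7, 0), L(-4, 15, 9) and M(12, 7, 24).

KL = (0, 8, 9) and KM = (16, 0, 24), so a normal is n = KL × KM = (192, 144, -128).
Then n·(-42, 57, 1) - 240 = -224.
|n| = √(36864 + 20736 + 16384) = 272, so the distance is |-224|/272 = 14/17.

14/17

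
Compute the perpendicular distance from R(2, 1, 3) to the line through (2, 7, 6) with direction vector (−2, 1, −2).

3√5

Direction vector d = (−2, 1, −2).
AP = (0, −6, −3), and AP × d = (15, 6, −12).
|AP × d|² = 405 and |d|² = 9, so the distance is √(405/9) = √45 = 3√5.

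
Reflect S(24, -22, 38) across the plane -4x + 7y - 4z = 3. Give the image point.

With n = (-4, 7, -4), the signed offset is (n·S − 3)/|n|² = -405/81 = -5.
S' = S − 2t·n = (24, -22, 38) − (-10)·(-4, 7, -4) = (-16, 48, -2).

(-16, 48, -2)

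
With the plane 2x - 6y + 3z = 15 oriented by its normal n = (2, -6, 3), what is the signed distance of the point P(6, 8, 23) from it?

n·P − 15 = 18.
|n| = 7, so the signed distance is 18/7.

18/7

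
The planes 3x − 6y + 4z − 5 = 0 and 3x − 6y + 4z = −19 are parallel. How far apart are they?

24/√61

Both planes have normal n = (3, −6, 4), |n| = √61. Any point on the first plane is at distance |(-19) − 5|/|n| = 24/√61 from the second.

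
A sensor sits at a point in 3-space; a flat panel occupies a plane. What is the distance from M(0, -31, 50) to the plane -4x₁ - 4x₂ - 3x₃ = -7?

Normal vector n = (-4, -4, -3), and n·(0, -31, 50) - (-7) = -19.
|n| = √(16 + 16 + 9) = √41, so the distance is |-19|/√41 = 19/√41.

19√41/41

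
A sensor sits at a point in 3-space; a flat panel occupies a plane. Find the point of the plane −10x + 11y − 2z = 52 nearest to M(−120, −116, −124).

(-344/3, -1828/15, -1844/15)

The perpendicular from M has direction n = (−10, 11, −2): r = (−120, −116, −124) + λ(−10, 11, −2).
Substitute into the plane: n·(M + λn) = 52 gives 172 + 225λ = 52, so λ = -8/15.
Foot = (−120, −116, −124) + (-8/15)·(−10, 11, −2) = (−344/3, −1828/15, −1844/15).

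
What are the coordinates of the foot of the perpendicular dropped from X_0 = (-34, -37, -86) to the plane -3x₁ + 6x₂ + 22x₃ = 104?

n = (-3, 6, 22), |n|² = 529, and n·X_0 − 104 = -2116.
t = -2116/529 = -4, so the foot is X_0 − t·n = (-34, -37, -86) − (-4)·(-3, 6, 22) = (-46, -13, 2).

(-46, -13, 2)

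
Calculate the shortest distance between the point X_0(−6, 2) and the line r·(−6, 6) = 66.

3√2/2

d = |(-6)·(-6) + 6·2 − 66| / √(36 + 36) = |-18|/(6√2) = 3/√2.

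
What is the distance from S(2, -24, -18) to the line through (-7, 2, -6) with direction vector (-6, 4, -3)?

3√73

Direction vector d = (-6, 4, -3).
AP = (9, -26, -12); AP·d = -122, |AP|² = 901, |d|² = 61.
distance² = |AP|² − (AP·d)²/|d|² = 901 − 14884/61 = 657, so the distance is 3√73.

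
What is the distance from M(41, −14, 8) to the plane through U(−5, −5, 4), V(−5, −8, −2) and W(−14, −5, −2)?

UV = (0, −3, −6) and UW = (−9, 0, −6), so a normal is n = UV × UW = (18, 54, −27).
Then n·(41, −14, 8) − (−468) = 234.
|n| = √(324 + 2916 + 729) = 63, so the distance is |234|/63 = 26/7.

26/7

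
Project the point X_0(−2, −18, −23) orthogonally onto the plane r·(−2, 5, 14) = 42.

(-6, -8, 5)

The perpendicular from X_0 has direction n = (−2, 5, 14): r = (−2, −18, −23) + μ(−2, 5, 14).
Substitute into the plane: n·(X_0 + μn) = 42 gives -408 + 225μ = 42, so μ = 2.
Foot = (−2, −18, −23) + 2·(−2, 5, 14) = (−6, −8, 5).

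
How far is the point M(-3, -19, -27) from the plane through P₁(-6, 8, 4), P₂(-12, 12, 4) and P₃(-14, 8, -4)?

P₁P₂ = (-6, 4, 0) and P₁P₃ = (-8, 0, -8), so a normal is n = P₁P₂ × P₁P₃ = (-32, -48, 32).
Then n·(-3, -19, -27) - (-64) = 208.
|n| = √(1024 + 2304 + 1024) = 16√17, so the distance is |208|/(16√17) = 13/√17.

13/√17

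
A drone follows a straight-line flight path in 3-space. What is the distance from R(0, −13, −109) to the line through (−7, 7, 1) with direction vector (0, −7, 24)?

Direction vector d = (0, −7, 24).
AP = (7, −20, −110), and AP × d = (−1250, −168, −49).
|AP × d|² = 1593125 and |d|² = 625, so the distance is √(1593125/625) = √2549.

√2549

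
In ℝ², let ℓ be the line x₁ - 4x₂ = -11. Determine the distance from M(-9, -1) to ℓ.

d = |1·(-9) + (-4)·(-1) − (-11)| / √(1 + 16) = |6|/√17 = 6√17/17.

6/√17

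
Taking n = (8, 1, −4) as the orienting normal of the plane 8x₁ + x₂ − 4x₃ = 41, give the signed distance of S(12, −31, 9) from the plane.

n·S − 41 = -12.
|n| = 9, so the signed distance is -12/9 = -4/3.

-4/3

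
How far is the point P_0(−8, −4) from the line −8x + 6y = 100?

6

The normal to the line is n = (−8, 6) with |n| = 10.
|n·P_0 − 100| = |40 − 100| = 60, so the distance is 60/10 = 6.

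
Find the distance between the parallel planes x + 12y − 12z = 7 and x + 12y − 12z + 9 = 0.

16/17

Both planes have normal n = (1, 12, −12), |n| = 17. Any point on the first plane is at distance |(-9) − 7|/|n| = 16/17 from the second.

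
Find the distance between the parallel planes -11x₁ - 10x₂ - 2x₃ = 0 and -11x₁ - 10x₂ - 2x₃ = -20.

With common normal n = (-11, -10, -2) (|n| = 15), the distance is |0 − (-20)|/|n| = 20/15 = 4/3.

4/3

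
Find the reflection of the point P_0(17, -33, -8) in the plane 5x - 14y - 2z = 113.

n = (5, -14, -2), |n|² = 225, n·P_0 − 113 = 450, so t = 450/225 = 2.
Foot F = P_0 − 2·n = (7, -5, -4); the reflection is 2F − P_0 = (-3, 23, 0).

(-3, 23, 0)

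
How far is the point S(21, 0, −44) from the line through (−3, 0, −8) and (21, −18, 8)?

A direction vector is d = (24, −18, 16).
AP = (24, 0, −36); AP·d = 0, |AP|² = 1872, |d|² = 1156.
distance² = |AP|² − (AP·d)²/|d|² = 1872 − 0/1156 = 1872, so the distance is 12√13.

12√13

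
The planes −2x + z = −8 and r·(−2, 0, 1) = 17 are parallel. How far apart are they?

Both planes have normal n = (−2, 0, 1), |n| = √5. Any point on the first plane is at distance |17 − (-8)|/|n| = 25/√5 = 5√5 from the second.

5√5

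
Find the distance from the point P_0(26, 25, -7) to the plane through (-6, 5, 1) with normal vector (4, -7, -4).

20/9

The plane has equation n·(r − (-6, 5, 1)) = 0, i.e. n·r = -63.
n = (4, -7, -4); n·P − (-63) = 20; |n| = 9; distance = 20/9.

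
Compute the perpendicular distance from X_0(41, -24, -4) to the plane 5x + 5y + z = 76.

5/√51

Normal vector n = (5, 5, 1), and n·(41, -24, -4) - 76 = 5.
|n| = √(25 + 25 + 1) = √51, so the distance is |5|/√51 = 5√51/51.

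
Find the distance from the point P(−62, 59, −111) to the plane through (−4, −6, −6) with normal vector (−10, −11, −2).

The plane has equation n·(r − (−4, −6, −6)) = 0, i.e. n·r = 118.
Then n·(−62, 59, −111) − 118 = 75.
|n| = √(100 + 121 + 4) = 15, so the distance is |75|/15 = 5.

5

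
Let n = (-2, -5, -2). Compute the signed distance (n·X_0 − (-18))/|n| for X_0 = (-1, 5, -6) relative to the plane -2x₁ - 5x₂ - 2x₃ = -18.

7/√33

n·X_0 − (-18) = 7.
|n| = √33, so the signed distance is 7/√33.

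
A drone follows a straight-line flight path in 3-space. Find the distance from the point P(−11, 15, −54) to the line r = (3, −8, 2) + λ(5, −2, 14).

3√29

Direction vector d = (5, −2, 14).
AP = (−14, 23, −56); AP·d = -900, |AP|² = 3861, |d|² = 225.
distance² = |AP|² − (AP·d)²/|d|² = 3861 − 810000/225 = 261, so the distance is 3√29.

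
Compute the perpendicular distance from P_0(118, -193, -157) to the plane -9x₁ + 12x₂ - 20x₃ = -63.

7

Normal vector n = (-9, 12, -20), and n·(118, -193, -157) - (-63) = -175.
|n| = √(81 + 144 + 400) = 25, so the distance is |-175|/25 = 7.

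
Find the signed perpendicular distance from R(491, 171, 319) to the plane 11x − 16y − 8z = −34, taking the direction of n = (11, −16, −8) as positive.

n·R − (-34) = 147.
|n| = 21, so the signed distance is 147/21 = 7.

7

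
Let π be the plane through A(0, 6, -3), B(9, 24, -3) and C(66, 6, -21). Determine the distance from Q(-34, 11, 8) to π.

AB = (9, 18, 0) and AC = (66, 0, -18), so a normal is n = AB × AC = (-324, 162, -1188).
Then n·(-34, 11, 8) - 4536 = -1242.
|n| = √(104976 + 26244 + 1411344) = 1242, so the distance is |-1242|/1242 = 1.

1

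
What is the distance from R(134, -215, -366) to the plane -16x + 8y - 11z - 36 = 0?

Normal vector n = (-16, 8, -11), and n·(134, -215, -366) - 36 = 126.
|n| = √(256 + 64 + 121) = 21, so the distance is |126|/21 = 6.

6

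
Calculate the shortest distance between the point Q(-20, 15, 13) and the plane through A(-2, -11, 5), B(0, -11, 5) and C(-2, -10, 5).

8

AB = (2, 0, 0) and AC = (0, 1, 0), so a normal is n = AB × AC = (0, 0, 2).
Then n·(-20, 15, 13) - 10 = 16.
|n| = √(0 + 0 + 4) = 2, so the distance is |16|/2 = 8.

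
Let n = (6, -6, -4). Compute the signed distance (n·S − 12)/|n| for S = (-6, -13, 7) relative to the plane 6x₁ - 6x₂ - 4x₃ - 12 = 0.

√22/22

n·S − 12 = 2.
|n| = 2√22, so the signed distance is √22/22.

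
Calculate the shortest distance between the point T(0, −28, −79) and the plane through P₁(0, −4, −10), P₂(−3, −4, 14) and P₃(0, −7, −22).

3

P₁P₂ = (−3, 0, 24) and P₁P₃ = (0, −3, −12), so a normal is n = P₁P₂ × P₁P₃ = (72, −36, 9).
n = (72, −36, 9); n·P − 54 = 243; |n| = 81; distance = 243/81 = 3.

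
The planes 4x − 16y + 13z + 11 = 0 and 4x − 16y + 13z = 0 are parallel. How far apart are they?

11/21

With common normal n = (4, −16, 13) (|n| = 21), the distance is |(-11) − 0|/|n| = 11/21.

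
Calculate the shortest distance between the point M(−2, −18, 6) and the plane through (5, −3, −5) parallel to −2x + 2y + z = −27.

5/3

Parallel planes share the normal n = (−2, 2, 1); since (5, −3, −5) lies on the plane, its equation is −2x + 2y + z = -21.
d = |(-2)·(-2) + 2·(-18) + 1·6 − (-21)| / √(4 + 4 + 1) = |-5| / 3 = 5/3.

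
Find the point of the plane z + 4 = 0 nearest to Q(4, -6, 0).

n = (0, 0, 1), |n|² = 1, and n·Q − (-4) = 4.
t = 4/1 = 4, so the foot is Q − t·n = (4, -6, 0) − 4·(0, 0, 1) = (4, -6, -4).

(4, -6, -4)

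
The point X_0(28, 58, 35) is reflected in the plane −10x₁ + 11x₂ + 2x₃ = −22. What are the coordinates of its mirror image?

n = (−10, 11, 2), |n|² = 225, n·X_0 − (-22) = 450, so t = 450/225 = 2.
Foot F = X_0 − 2·n = (48, 36, 31); the reflection is 2F − X_0 = (68, 14, 27).

(68, 14, 27)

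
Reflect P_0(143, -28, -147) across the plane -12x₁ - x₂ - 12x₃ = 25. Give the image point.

With n = (-12, -1, -12), the signed offset is (n·P_0 − 25)/|n|² = 51/289 = 3/17.
P_0' = P_0 − 2t·n = (143, -28, -147) − (6/17)·(-12, -1, -12) = (2503/17, -470/17, -2427/17).

(2503/17, -470/17, -2427/17)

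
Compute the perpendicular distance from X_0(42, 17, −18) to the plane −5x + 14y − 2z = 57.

7/15

Normal vector n = (−5, 14, −2), and n·(42, 17, −18) − 57 = 7.
|n| = √(25 + 196 + 4) = 15, so the distance is |7|/15 = 7/15.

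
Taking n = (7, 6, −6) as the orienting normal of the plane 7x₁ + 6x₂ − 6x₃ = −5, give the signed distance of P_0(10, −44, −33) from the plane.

9/11

n·P_0 − (-5) = 9.
|n| = 11, so the signed distance is 9/11.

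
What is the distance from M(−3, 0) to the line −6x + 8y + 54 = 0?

The normal to the line is n = (−6, 8) with |n| = 10.
|n·M − (-54)| = |18 − (-54)| = 72, so the distance is 72/10 = 36/5.

36/5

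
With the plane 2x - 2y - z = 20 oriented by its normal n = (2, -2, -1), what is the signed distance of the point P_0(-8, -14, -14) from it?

n·P_0 − 20 = 6.
|n| = 3, so the signed distance is 6/3 = 2.

2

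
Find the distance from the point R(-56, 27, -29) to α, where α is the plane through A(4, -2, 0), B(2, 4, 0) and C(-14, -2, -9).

AB = (-2, 6, 0) and AC = (-18, 0, -9), so a normal is n = AB × AC = (-54, -18, 108).
d = |(-54)·(-56) + (-18)·27 + 108·(-29) − (-180)| / √(2916 + 324 + 11664) = |-414| / (18√46) = 23/√46.

√46/2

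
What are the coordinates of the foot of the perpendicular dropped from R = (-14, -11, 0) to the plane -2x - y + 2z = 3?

(-6, -7, -8)

n = (-2, -1, 2), |n|² = 9, and n·R − 3 = 36.
t = 36/9 = 4, so the foot is R − t·n = (-14, -11, 0) − 4·(-2, -1, 2) = (-6, -7, -8).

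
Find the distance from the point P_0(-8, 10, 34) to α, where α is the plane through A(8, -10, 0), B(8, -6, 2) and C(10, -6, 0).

AB = (0, 4, 2) and AC = (2, 4, 0), so a normal is n = AB × AC = (-8, 4, -8).
Then n·(-8, 10, 34) - (-104) = -64.
|n| = √(64 + 16 + 64) = 12, so the distance is |-64|/12 = 16/3.

16/3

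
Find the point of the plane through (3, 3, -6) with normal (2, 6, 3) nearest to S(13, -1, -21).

(15, 5, -18)

The perpendicular from S has direction n = (2, 6, 3): r = (13, -1, -21) + μ(2, 6, 3).
Substitute into the plane: n·(S + μn) = 6 gives -43 + 49μ = 6, so μ = 1.
Foot = (13, -1, -21) + 1·(2, 6, 3) = (15, 5, -18).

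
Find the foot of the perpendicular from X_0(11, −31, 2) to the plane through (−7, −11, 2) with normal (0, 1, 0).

(11, -11, 2)

n = (0, 1, 0), |n|² = 1, and n·X_0 − (-11) = -20.
t = -20/1 = -20, so the foot is X_0 − t·n = (11, −31, 2) − (-20)·(0, 1, 0) = (11, −11, 2).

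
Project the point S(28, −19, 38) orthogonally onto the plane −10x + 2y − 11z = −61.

(-2, -13, 5)

n = (−10, 2, −11), |n|² = 225, and n·S − (-61) = -675.
t = -675/225 = -3, so the foot is S − t·n = (28, −19, 38) − (-3)·(−10, 2, −11) = (−2, −13, 5).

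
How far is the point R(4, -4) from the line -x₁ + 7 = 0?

3

The normal to the line is n = (-1, 0) with |n| = 1.
|n·R − (-7)| = |-4 − (-7)| = 3, so the distance is 3/1 = 3.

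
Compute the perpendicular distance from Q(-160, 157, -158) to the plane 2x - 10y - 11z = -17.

9

Normal vector n = (2, -10, -11), and n·(-160, 157, -158) - (-17) = -135.
|n| = √(4 + 100 + 121) = 15, so the distance is |-135|/15 = 9.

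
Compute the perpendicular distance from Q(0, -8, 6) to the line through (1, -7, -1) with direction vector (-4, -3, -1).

√51

Direction vector d = (-4, -3, -1).
AP = (-1, -1, 7); AP·d = 0, |AP|² = 51, |d|² = 26.
distance² = |AP|² − (AP·d)²/|d|² = 51 − 0/26 = 51, so the distance is √51.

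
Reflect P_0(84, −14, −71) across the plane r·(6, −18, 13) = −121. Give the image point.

n = (6, −18, 13), |n|² = 529, n·P_0 − (-121) = -46, so t = -46/529 = -2/23.
Foot F = P_0 − (-2/23)·n = (1944/23, −358/23, −1607/23); the reflection is 2F − P_0 = (1956/23, −394/23, −1581/23).

(1956/23, -394/23, -1581/23)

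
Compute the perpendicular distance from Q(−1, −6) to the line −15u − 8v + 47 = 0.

110/17

The normal to the line is n = (−15, −8) with |n| = 17.
|n·Q − (-47)| = |63 − (-47)| = 110, so the distance is 110/17.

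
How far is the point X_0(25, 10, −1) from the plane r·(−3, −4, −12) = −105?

2/13

d = |(-3)·25 + (-4)·10 + (-12)·(-1) − (-105)| / √(9 + 16 + 144) = |2| / 13 = 2/13.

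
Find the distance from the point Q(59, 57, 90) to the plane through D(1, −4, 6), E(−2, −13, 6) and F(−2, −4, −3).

29/√11

DE = (−3, −9, 0) and DF = (−3, 0, −9), so a normal is n = DE × DF = (81, −27, −27).
Then n·(59, 57, 90) − 27 = 783.
|n| = √(6561 + 729 + 729) = 27√11, so the distance is |783|/(27√11) = 29/√11.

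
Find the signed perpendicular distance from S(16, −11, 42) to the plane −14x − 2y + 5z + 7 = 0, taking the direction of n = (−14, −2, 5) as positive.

n·S − (-7) = 15.
|n| = 15, so the signed distance is 15/15 = 1.

1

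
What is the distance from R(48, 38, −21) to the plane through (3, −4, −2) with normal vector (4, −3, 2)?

The plane has equation n·(r − (3, −4, −2)) = 0, i.e. n·r = 20.
Then n·(48, 38, −21) − 20 = 16.
|n| = √(16 + 9 + 4) = √29, so the distance is |16|/√29 = 16/√29.

16/√29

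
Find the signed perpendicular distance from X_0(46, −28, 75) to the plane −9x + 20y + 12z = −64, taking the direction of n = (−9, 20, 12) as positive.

-2/5

n·X_0 − (-64) = -10.
|n| = 25, so the signed distance is -10/25 = -2/5.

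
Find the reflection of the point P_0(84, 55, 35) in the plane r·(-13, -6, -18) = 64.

n = (-13, -6, -18), |n|² = 529, n·P_0 − 64 = -2116, so t = -2116/529 = -4.
Foot F = P_0 − (-4)·n = (32, 31, -37); the reflection is 2F − P_0 = (-20, 7, -109).

(-20, 7, -109)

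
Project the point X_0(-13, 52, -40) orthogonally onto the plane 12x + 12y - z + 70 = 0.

n = (12, 12, -1), |n|² = 289, and n·X_0 − (-70) = 578.
t = 578/289 = 2, so the foot is X_0 − t·n = (-13, 52, -40) − 2·(12, 12, -1) = (-37, 28, -38).

(-37, 28, -38)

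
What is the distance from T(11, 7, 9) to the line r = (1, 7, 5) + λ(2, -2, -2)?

2√26

Direction vector d = (2, -2, -2).
AP = (10, 0, 4); AP·d = 12, |AP|² = 116, |d|² = 12.
distance² = |AP|² − (AP·d)²/|d|² = 116 − 144/12 = 104, so the distance is 2√26.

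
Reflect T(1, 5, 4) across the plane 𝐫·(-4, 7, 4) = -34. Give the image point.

With n = (-4, 7, 4), the signed offset is (n·T − (-34))/|n|² = 81/81 = 1.
T' = T − 2t·n = (1, 5, 4) − 2·(-4, 7, 4) = (9, -9, -4).

(9, -9, -4)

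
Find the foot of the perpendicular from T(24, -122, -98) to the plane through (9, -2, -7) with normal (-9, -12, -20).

n = (-9, -12, -20), |n|² = 625, and n·T − 83 = 3125.
t = 3125/625 = 5, so the foot is T − t·n = (24, -122, -98) − 5·(-9, -12, -20) = (69, -62, 2).

(69, -62, 2)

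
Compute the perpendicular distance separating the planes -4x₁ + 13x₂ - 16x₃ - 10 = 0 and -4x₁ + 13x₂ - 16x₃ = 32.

With common normal n = (-4, 13, -16) (|n| = 21), the distance is |10 − 32|/|n| = 22/21.

22/21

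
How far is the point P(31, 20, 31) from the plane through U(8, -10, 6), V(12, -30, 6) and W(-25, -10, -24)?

1

UV = (4, -20, 0) and UW = (-33, 0, -30), so a normal is n = UV × UW = (600, 120, -660).
Then n·(31, 20, 31) - (-360) = 900.
|n| = √(360000 + 14400 + 435600) = 900, so the distance is |900|/900 = 1.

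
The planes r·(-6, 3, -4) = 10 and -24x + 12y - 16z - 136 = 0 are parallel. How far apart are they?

24√61/61

Divide the second equation by 4 to match normals: -6x + 3y - 4z = 34.
With common normal n = (-6, 3, -4) (|n| = √61), the distance is |10 − 34|/|n| = 24/√61.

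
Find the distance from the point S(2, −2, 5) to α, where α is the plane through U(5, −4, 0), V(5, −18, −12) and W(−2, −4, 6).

UV = (0, −14, −12) and UW = (−7, 0, 6), so a normal is n = UV × UW = (−84, 84, −98).
d = |(-84)·2 + 84·(-2) + (-98)·5 − (-756)| / √(7056 + 7056 + 9604) = |-70| / 154 = 5/11.

5/11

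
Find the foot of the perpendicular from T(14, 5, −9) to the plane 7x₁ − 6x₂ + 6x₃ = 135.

n = (7, −6, 6), |n|² = 121, and n·T − 135 = -121.
t = -121/121 = -1, so the foot is T − t·n = (14, 5, −9) − (-1)·(7, −6, 6) = (21, −1, −3).

(21, -1, -3)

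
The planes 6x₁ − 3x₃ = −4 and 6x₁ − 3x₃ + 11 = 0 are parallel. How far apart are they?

7/(3√5)

Both planes have normal n = (6, 0, −3), |n| = 3√5. Any point on the first plane is at distance |(-11) − (-4)|/|n| = 7/(3√5) = 7√5/15 from the second.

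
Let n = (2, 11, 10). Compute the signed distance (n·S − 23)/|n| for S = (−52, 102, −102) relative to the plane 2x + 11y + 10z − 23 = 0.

n·S − 23 = -25.
|n| = 15, so the signed distance is -25/15 = -5/3.

-5/3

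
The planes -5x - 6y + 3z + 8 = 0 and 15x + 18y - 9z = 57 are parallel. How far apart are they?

11√70/70

Divide the second equation by -3 to match normals: -5x - 6y + 3z = -19.
With common normal n = (-5, -6, 3) (|n| = √70), the distance is |(-8) − (-19)|/|n| = 11/√70.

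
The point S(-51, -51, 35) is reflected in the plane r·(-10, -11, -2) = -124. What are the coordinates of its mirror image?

(49, 59, 55)

With n = (-10, -11, -2), the signed offset is (n·S − (-124))/|n|² = 1125/225 = 5.
S' = S − 2t·n = (-51, -51, 35) − 10·(-10, -11, -2) = (49, 59, 55).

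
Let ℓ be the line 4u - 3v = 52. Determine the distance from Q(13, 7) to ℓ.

The normal to the line is n = (4, -3) with |n| = 5.
|n·Q − 52| = |31 − 52| = 21, so the distance is 21/5.

21/5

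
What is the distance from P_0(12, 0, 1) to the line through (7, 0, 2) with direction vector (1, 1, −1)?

Direction vector d = (1, 1, −1).
AP = (5, 0, −1); AP·d = 6, |AP|² = 26, |d|² = 3.
distance² = |AP|² − (AP·d)²/|d|² = 26 − 36/3 = 14, so the distance is √14.

√14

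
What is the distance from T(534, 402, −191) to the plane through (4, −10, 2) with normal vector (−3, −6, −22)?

The plane has equation n·(r − (4, −10, 2)) = 0, i.e. n·r = 4.
Then n·(534, 402, −191) − 4 = 184.
|n| = √(9 + 36 + 484) = 23, so the distance is |184|/23 = 8.

8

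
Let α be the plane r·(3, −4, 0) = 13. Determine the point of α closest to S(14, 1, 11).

(11, 5, 11)

The perpendicular from S has direction n = (3, −4, 0): r = (14, 1, 11) + λ(3, −4, 0).
Substitute into the plane: n·(S + λn) = 13 gives 38 + 25λ = 13, so λ = -1.
Foot = (14, 1, 11) + (-1)·(3, −4, 0) = (11, 5, 11).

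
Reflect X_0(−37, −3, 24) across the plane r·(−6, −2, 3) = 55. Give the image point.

(23, 17, -6)

n = (−6, −2, 3), |n|² = 49, n·X_0 − 55 = 245, so t = 245/49 = 5.
Foot F = X_0 − 5·n = (−7, 7, 9); the reflection is 2F − X_0 = (23, 17, −6).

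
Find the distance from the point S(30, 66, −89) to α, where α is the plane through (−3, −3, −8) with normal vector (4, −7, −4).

The plane has equation n·(r − (−3, −3, −8)) = 0, i.e. n·r = 41.
Then n·(30, 66, −89) − 41 = −27.
|n| = √(16 + 49 + 16) = 9, so the distance is |-27|/9 = 3.

3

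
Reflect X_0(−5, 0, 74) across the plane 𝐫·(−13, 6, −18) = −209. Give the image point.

n = (−13, 6, −18), |n|² = 529, n·X_0 − (-209) = -1058, so t = -1058/529 = -2.
Foot F = X_0 − (-2)·n = (−31, 12, 38); the reflection is 2F − X_0 = (−57, 24, 2).

(-57, 24, 2)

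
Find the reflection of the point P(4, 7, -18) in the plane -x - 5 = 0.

(-14, 7, -18)

n = (-1, 0, 0), |n|² = 1, n·P − 5 = -9, so t = -9/1 = -9.
Foot F = P − (-9)·n = (-5, 7, -18); the reflection is 2F − P = (-14, 7, -18).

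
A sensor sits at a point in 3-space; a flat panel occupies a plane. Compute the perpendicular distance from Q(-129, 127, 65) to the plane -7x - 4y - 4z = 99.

Normal vector n = (-7, -4, -4), and n·(-129, 127, 65) - 99 = 36.
|n| = √(49 + 16 + 16) = 9, so the distance is |36|/9 = 4.

4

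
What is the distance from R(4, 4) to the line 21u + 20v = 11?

153/29

d = |21·4 + 20·4 − 11| / √(441 + 400) = |153|/29 = 153/29.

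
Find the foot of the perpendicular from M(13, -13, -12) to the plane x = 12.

The perpendicular from M has direction n = (1, 0, 0): r = (13, -13, -12) + λ(1, 0, 0).
Substitute into the plane: n·(M + λn) = 12 gives 13 + 1λ = 12, so λ = -1.
Foot = (13, -13, -12) + (-1)·(1, 0, 0) = (12, -13, -12).

(12, -13, -12)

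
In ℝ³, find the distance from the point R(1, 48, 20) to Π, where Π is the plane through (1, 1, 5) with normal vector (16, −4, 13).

1/3

The plane has equation n·(r − (1, 1, 5)) = 0, i.e. n·r = 77.
n = (16, −4, 13); n·P − 77 = 7; |n| = 21; distance = 7/21 = 1/3.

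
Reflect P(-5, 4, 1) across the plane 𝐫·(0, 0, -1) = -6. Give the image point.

With n = (0, 0, -1), the signed offset is (n·P − (-6))/|n|² = 5/1 = 5.
P' = P − 2t·n = (-5, 4, 1) − 10·(0, 0, -1) = (-5, 4, 11).

(-5, 4, 11)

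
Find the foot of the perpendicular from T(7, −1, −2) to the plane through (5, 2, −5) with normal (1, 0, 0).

n = (1, 0, 0), |n|² = 1, and n·T − 5 = 2.
t = 2/1 = 2, so the foot is T − t·n = (7, −1, −2) − 2·(1, 0, 0) = (5, −1, −2).

(5, -1, -2)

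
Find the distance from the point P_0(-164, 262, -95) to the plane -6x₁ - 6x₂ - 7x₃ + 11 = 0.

8

Normal vector n = (-6, -6, -7), and n·(-164, 262, -95) - (-11) = 88.
|n| = √(36 + 36 + 49) = 11, so the distance is |88|/11 = 8.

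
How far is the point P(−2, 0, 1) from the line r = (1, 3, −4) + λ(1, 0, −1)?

Direction vector d = (1, 0, −1).
AP = (−3, −3, 5); AP·d = -8, |AP|² = 43, |d|² = 2.
distance² = |AP|² − (AP·d)²/|d|² = 43 − 64/2 = 11, so the distance is √11.

√11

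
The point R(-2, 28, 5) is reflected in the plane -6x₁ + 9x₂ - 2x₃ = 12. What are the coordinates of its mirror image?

With n = (-6, 9, -2), the signed offset is (n·R − 12)/|n|² = 242/121 = 2.
R' = R − 2t·n = (-2, 28, 5) − 4·(-6, 9, -2) = (22, -8, 13).

(22, -8, 13)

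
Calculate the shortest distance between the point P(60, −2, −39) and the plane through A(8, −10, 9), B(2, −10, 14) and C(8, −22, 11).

10√62/31

AB = (−6, 0, 5) and AC = (0, −12, 2), so a normal is n = AB × AC = (60, 12, 72).
Then n·(60, −2, −39) − 1008 = −240.
|n| = √(3600 + 144 + 5184) = 12√62, so the distance is |-240|/(12√62) = 20/√62.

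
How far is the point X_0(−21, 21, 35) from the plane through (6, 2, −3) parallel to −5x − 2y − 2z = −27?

21/√33

Parallel planes share the normal n = (−5, −2, −2); since (6, 2, −3) lies on the plane, its equation is −5x − 2y − 2z = -28.
Then n·(−21, 21, 35) − (−28) = 21.
|n| = √(25 + 4 + 4) = √33, so the distance is |21|/√33 = 7√33/11.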